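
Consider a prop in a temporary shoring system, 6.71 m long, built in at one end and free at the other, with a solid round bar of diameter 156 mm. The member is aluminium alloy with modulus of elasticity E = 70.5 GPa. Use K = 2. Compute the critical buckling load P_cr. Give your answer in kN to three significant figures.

I = πd⁴/64 = π×156⁴/64 = 2.907×10^7 mm⁴
I = 2.907×10^7 mm⁴ = 2.907×10^-5 m⁴
Effective length L_e = K·L = 2 × 6.71 = 13.42 m
P_cr = π²EI / L_e² = π² × 70.5×10⁹ × 2.907×10^-5 / 13.42² = 1.123×10^5 N

P_cr ≈ 112 kN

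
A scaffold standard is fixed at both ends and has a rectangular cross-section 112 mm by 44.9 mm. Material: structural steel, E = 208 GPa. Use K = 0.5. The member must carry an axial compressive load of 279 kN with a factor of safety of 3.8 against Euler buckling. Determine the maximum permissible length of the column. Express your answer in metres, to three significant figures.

L_max ≈ 2.56 m

Buckling occurs about the weak axis: I_min = h·b³/12 with b = 44.9 mm (the shorter side).
I_min = 112×44.9³/12 = 8.448×10^5 mm⁴
I = 8.448×10^-7 m⁴
Required critical load P_cr = n·P = 3.8 × 279 = 1060 kN = 1.060×10^6 N
From P_cr = π²EI/(K·L)²:  L = (1/K)·√(π²EI/P_cr) = (1/0.5)·√(π²×2.08×10^11×8.448×10^-7/1.060×10^6)
L = 2.56 m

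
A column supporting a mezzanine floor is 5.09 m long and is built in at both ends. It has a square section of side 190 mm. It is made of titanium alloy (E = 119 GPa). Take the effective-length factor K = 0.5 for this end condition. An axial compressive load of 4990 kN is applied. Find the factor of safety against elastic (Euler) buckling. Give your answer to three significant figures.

I = a⁴/12 = 190⁴/12 = 1.086×10^8 mm⁴
I = 1.086×10^8 mm⁴ = 1.086×10^-4 m⁴
Effective length L_e = K·L = 0.5 × 5.09 = 2.545 m
P_cr = π²EI / L_e² = π² × 119×10⁹ × 1.086×10^-4 / 2.545² = 1.969×10^7 N
Factor of safety n = P_cr / P = 19693 / 4990 = 3.95

n ≈ 3.95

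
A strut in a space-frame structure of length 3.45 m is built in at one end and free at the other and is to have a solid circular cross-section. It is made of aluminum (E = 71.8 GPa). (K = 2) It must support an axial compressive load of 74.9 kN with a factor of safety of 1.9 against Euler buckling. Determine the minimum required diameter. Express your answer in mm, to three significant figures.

Required P_cr = n·P = 1.9 × 74.9 = 142.3 kN
L_e = K·L = 2 × 3.45 = 6.900 m
Required I = P_cr·L_e²/(π²E) = 1.423×10^5 × 6.900² / (π² × 7.18×10^10) = 9.561×10^-6 m⁴
I_req = 9.561×10^6 mm⁴
Solid circle: I = πd⁴/64  ⇒  d = (64I/π)^(1/4) = (64×9.561×10^6/π)^(1/4) = 118 mm

d ≈ 118 mm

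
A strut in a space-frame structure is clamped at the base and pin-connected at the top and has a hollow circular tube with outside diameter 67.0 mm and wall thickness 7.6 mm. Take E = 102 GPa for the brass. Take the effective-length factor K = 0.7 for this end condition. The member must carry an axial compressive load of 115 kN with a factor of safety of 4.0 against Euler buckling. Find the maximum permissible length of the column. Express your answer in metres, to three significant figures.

Inner diameter d_i = 67.0 − 2×7.6 = 51.80 mm
I = π(d_o⁴ − d_i⁴)/64 = π(67.0⁴ − 51.80⁴)/64 = 6.357×10^5 mm⁴
I = 6.357×10^-7 m⁴
Required critical load P_cr = n·P = 4.0 × 115 = 460.0 kN = 4.600×10^5 N
From P_cr = π²EI/(K·L)²:  L = (1/K)·√(π²EI/P_cr) = (1/0.7)·√(π²×1.02×10^11×6.357×10^-7/4.600×10^5)
L = 1.69 m

L_max ≈ 1.69 m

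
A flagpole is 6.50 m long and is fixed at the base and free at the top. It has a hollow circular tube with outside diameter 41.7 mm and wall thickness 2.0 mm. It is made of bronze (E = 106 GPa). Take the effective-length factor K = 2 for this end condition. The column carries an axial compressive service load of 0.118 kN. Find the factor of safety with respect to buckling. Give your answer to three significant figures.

n ≈ 2.58

Inner diameter d_i = 41.7 − 2×2.0 = 37.70 mm
I = π(d_o⁴ − d_i⁴)/64 = π(41.7⁴ − 37.70⁴)/64 = 4.927×10^4 mm⁴
I = 4.927×10^4 mm⁴ = 4.927×10^-8 m⁴
Effective length L_e = K·L = 2 × 6.50 = 13.00 m
P_cr = π²EI / L_e² = π² × 106×10⁹ × 4.927×10^-8 / 13.00² = 305.0 N
Factor of safety n = P_cr / P = 0.30499 / 0.118 = 2.58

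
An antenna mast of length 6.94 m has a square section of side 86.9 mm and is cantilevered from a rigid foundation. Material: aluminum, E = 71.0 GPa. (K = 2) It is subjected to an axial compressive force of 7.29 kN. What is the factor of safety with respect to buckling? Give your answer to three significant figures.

n ≈ 2.37

I = a⁴/12 = 86.9⁴/12 = 4.752×10^6 mm⁴
I = 4.752×10^6 mm⁴ = 4.752×10^-6 m⁴
Effective length L_e = K·L = 2 × 6.94 = 13.88 m
P_cr = π²EI / L_e² = π² × 71.0×10⁹ × 4.752×10^-6 / 13.88² = 1.729×10^4 N
Factor of safety n = P_cr / P = 17.285 / 7.29 = 2.37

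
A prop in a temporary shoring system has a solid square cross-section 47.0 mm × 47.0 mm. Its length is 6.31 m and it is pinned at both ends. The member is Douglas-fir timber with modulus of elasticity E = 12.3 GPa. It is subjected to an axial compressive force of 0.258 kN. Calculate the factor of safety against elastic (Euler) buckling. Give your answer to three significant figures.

I = a⁴/12 = 47.0⁴/12 = 4.066×10^5 mm⁴
I = 4.066×10^5 mm⁴ = 4.066×10^-7 m⁴
Effective length L_e = K·L = 1 × 6.31 = 6.310 m
P_cr = π²EI / L_e² = π² × 12.3×10⁹ × 4.066×10^-7 / 6.310² = 1.240×10^3 N
Factor of safety n = P_cr / P = 1.2398 / 0.258 = 4.81

n ≈ 4.81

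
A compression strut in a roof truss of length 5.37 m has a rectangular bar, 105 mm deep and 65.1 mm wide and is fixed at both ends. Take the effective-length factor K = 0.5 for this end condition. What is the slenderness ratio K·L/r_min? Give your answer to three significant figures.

For a rectangle r_min = b/√12 = 65.1/√12 = 18.79 mm
L_e = K·L = 0.5 × 5.37 m = 2.685 m = 2685.0 mm
λ = L_e / r_min = 2685.0 / 18.79 = 143

λ ≈ 143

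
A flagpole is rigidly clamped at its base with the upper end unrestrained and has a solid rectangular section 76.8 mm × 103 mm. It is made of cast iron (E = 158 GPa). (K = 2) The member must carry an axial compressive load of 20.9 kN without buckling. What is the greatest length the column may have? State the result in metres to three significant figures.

L_max ≈ 8.52 m

Buckling occurs about the weak axis: I_min = h·b³/12 with b = 76.8 mm (the shorter side).
I_min = 103×76.8³/12 = 3.888×10^6 mm⁴
I = 3.888×10^-6 m⁴
At the buckling limit P_cr = P = 2.090×10^4 N
From P_cr = π²EI/(K·L)²:  L = (1/K)·√(π²EI/P_cr) = (1/2)·√(π²×1.58×10^11×3.888×10^-6/2.090×10^4)
L = 8.52 m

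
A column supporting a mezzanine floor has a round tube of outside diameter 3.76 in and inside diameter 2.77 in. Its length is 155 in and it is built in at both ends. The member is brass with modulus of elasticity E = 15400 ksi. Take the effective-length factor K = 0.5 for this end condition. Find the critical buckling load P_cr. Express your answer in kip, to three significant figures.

P_cr ≈ 175 kip

d_o = 3.76 in, d_i = 2.77 in
I = π(d_o⁴ − d_i⁴)/64 = π(3.76⁴ − 2.770⁴)/64 = 6.921 in⁴
Effective length L_e = K·L = 0.5 × 155 = 77.50 in
P_cr = π²EI / L_e² = π² × 15400×10³ × 6.921 / 77.50² = 1.751×10^5 lb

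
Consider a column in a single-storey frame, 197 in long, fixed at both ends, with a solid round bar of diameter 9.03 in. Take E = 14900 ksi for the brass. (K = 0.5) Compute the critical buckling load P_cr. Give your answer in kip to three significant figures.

P_cr ≈ 4950 kip

I = πd⁴/64 = π×9.03⁴/64 = 326.4 in⁴
Effective length L_e = K·L = 0.5 × 197 = 98.50 in
P_cr = π²EI / L_e² = π² × 14900×10³ × 326.4 / 98.50² = 4.947×10^6 lb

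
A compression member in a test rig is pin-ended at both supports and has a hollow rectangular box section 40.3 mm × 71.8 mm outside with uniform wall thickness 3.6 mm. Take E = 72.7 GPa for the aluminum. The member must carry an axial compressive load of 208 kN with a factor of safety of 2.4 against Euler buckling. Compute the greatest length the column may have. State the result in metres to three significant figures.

L_max ≈ 0.531 m

Inner dimensions: h_i = 71.8 − 2×3.6 = 64.60 mm, b_i = 40.3 − 2×3.6 = 33.10 mm
Weak-axis I_min = (h_o·b_o³ − h_i·b_i³)/12 with b_o = 40.3, b_i = 33.10 mm (shorter outer/inner sides).
I_min = (71.8×40.3³ − 64.60×33.10³)/12 = 1.964×10^5 mm⁴
I = 1.964×10^-7 m⁴
Required critical load P_cr = n·P = 2.4 × 208 = 499.2 kN = 4.992×10^5 N
From P_cr = π²EI/(K·L)²:  L = (1/K)·√(π²EI/P_cr) = (1/1)·√(π²×7.27×10^10×1.964×10^-7/4.992×10^5)
L = 0.531 m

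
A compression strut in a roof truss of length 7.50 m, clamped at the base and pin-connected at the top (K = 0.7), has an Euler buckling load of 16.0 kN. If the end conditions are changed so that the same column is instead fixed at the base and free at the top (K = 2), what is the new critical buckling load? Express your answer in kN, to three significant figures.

P_cr ≈ 1.96 kN

P_cr ∝ 1/K², so P_cr,new = P_cr,old × (K_old/K_new)² = 16.0 × (0.7/2)²
= 16.0 × 0.1225 = 1.96 kN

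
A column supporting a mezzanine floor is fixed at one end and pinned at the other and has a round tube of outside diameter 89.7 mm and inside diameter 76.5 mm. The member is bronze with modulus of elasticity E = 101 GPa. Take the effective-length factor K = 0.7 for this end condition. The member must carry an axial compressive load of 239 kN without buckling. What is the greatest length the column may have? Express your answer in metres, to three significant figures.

L_max ≈ 3.57 m

d_o = 89.7 mm, d_i = 76.5 mm
I = π(d_o⁴ − d_i⁴)/64 = π(89.7⁴ − 76.50⁴)/64 = 1.497×10^6 mm⁴
I = 1.497×10^-6 m⁴
At the buckling limit P_cr = P = 2.390×10^5 N
From P_cr = π²EI/(K·L)²:  L = (1/K)·√(π²EI/P_cr) = (1/0.7)·√(π²×1.01×10^11×1.497×10^-6/2.390×10^5)
L = 3.57 m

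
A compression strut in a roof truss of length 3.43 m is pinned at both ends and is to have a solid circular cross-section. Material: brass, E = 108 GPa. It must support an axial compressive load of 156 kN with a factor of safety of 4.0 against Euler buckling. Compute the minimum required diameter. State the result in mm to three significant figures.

Required P_cr = n·P = 4.0 × 156 = 624.0 kN
L_e = K·L = 1 × 3.43 = 3.430 m
Required I = P_cr·L_e²/(π²E) = 6.240×10^5 × 3.430² / (π² × 1.08×10^11) = 6.887×10^-6 m⁴
I_req = 6.887×10^6 mm⁴
Solid circle: I = πd⁴/64  ⇒  d = (64I/π)^(1/4) = (64×6.887×10^6/π)^(1/4) = 109 mm

d ≈ 109 mm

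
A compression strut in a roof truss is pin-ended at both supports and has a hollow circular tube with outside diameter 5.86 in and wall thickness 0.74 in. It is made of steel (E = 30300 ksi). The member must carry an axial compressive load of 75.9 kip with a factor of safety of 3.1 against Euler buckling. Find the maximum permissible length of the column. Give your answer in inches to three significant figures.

Inner diameter d_i = 5.86 − 2×0.74 = 4.380 in
I = π(d_o⁴ − d_i⁴)/64 = π(5.86⁴ − 4.380⁴)/64 = 39.82 in⁴
Required critical load P_cr = n·P = 3.1 × 75.9 = 235.3 kip = 2.353×10^5 lb
From P_cr = π²EI/(K·L)²:  L = (1/K)·√(π²EI/P_cr) = (1/1)·√(π²×3.03×10^7×39.82/2.353×10^5)
L = 225 in

L_max ≈ 225 in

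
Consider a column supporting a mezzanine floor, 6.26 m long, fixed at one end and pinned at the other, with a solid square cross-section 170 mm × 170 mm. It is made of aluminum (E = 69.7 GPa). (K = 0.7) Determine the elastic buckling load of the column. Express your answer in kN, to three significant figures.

P_cr ≈ 2490 kN

I = a⁴/12 = 170⁴/12 = 6.960×10^7 mm⁴
I = 6.960×10^7 mm⁴ = 6.960×10^-5 m⁴
Effective length L_e = K·L = 0.7 × 6.26 = 4.382 m
P_cr = π²EI / L_e² = π² × 69.7×10⁹ × 6.960×10^-5 / 4.382² = 2.493×10^6 N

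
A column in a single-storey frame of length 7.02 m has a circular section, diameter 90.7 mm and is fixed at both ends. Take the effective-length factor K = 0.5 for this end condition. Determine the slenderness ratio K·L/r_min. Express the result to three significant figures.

For a solid circle r = d/4 = 90.7/4 = 22.68 mm
L_e = K·L = 0.5 × 7.02 m = 3.510 m = 3510.0 mm
λ = L_e / r_min = 3510.0 / 22.68 = 155

λ ≈ 155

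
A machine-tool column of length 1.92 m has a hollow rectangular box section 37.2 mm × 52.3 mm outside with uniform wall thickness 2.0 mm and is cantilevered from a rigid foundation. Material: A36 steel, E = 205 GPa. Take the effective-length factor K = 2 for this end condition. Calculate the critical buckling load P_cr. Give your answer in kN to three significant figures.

Inner dimensions: h_i = 52.3 − 2×2.0 = 48.30 mm, b_i = 37.2 − 2×2.0 = 33.20 mm
Weak-axis I_min = (h_o·b_o³ − h_i·b_i³)/12 with b_o = 37.2, b_i = 33.20 mm (shorter outer/inner sides).
I_min = (52.3×37.2³ − 48.30×33.20³)/12 = 7.707×10^4 mm⁴
I = 7.707×10^4 mm⁴ = 7.707×10^-8 m⁴
Effective length L_e = K·L = 2 × 1.92 = 3.840 m
P_cr = π²EI / L_e² = π² × 205×10⁹ × 7.707×10^-8 / 3.840² = 1.057×10^4 N

P_cr ≈ 10.6 kN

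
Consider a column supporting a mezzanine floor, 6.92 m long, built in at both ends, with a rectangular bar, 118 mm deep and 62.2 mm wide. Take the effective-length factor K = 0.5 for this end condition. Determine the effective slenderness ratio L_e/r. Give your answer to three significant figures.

For a rectangle r_min = b/√12 = 62.2/√12 = 17.96 mm
L_e = K·L = 0.5 × 6.92 m = 3.460 m = 3460.0 mm
λ = L_e / r_min = 3460.0 / 17.96 = 193

λ ≈ 193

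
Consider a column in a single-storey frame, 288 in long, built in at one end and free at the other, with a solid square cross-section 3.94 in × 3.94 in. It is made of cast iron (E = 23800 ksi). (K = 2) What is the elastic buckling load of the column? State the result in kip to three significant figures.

I = a⁴/12 = 3.94⁴/12 = 20.08 in⁴
Effective length L_e = K·L = 2 × 288 = 576.0 in
P_cr = π²EI / L_e² = π² × 23800×10³ × 20.08 / 576.0² = 1.422×10^4 lb

P_cr ≈ 14.2 kip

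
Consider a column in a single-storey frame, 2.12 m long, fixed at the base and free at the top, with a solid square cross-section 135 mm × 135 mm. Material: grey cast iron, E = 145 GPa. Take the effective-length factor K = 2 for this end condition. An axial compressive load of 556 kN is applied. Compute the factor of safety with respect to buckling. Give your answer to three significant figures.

n ≈ 3.96

I = a⁴/12 = 135⁴/12 = 2.768×10^7 mm⁴
I = 2.768×10^7 mm⁴ = 2.768×10^-5 m⁴
Effective length L_e = K·L = 2 × 2.12 = 4.240 m
P_cr = π²EI / L_e² = π² × 145×10⁹ × 2.768×10^-5 / 4.240² = 2.203×10^6 N
Factor of safety n = P_cr / P = 2203.4 / 556 = 3.96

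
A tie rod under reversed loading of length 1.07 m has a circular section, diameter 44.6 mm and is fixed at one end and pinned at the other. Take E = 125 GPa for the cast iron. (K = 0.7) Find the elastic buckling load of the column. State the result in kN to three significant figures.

P_cr ≈ 427 kN

I = πd⁴/64 = π×44.6⁴/64 = 1.942×10^5 mm⁴
I = 1.942×10^5 mm⁴ = 1.942×10^-7 m⁴
Effective length L_e = K·L = 0.7 × 1.07 = 0.7490 m
P_cr = π²EI / L_e² = π² × 125×10⁹ × 1.942×10^-7 / 0.7490² = 4.271×10^5 N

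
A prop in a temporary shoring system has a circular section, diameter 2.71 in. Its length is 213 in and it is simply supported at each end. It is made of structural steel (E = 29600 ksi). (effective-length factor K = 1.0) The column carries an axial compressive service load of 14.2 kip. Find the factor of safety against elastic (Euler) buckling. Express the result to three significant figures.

I = πd⁴/64 = π×2.71⁴/64 = 2.648 in⁴
Effective length L_e = K·L = 1 × 213 = 213.0 in
P_cr = π²EI / L_e² = π² × 29600×10³ × 2.648 / 213.0² = 1.705×10^4 lb
Factor of safety n = P_cr / P = 17.048 / 14.2 = 1.20

n ≈ 1.20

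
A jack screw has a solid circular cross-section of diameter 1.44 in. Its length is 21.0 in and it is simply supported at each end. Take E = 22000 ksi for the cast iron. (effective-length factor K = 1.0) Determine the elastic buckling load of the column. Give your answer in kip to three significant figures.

I = πd⁴/64 = π×1.44⁴/64 = 0.2111 in⁴
Effective length L_e = K·L = 1 × 21.0 = 21.00 in
P_cr = π²EI / L_e² = π² × 22000×10³ × 0.2111 / 21.00² = 1.039×10^5 lb

P_cr ≈ 104 kip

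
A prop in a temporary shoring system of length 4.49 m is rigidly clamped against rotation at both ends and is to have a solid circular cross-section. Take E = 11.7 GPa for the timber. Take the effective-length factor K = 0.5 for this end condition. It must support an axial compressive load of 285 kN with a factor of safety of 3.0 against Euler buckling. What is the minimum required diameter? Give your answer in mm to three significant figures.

d ≈ 166 mm

Required P_cr = n·P = 3.0 × 285 = 855.0 kN
L_e = K·L = 0.5 × 4.49 = 2.245 m
Required I = P_cr·L_e²/(π²E) = 8.550×10^5 × 2.245² / (π² × 1.17×10^10) = 3.732×10^-5 m⁴
I_req = 3.732×10^7 mm⁴
Solid circle: I = πd⁴/64  ⇒  d = (64I/π)^(1/4) = (64×3.732×10^7/π)^(1/4) = 166 mm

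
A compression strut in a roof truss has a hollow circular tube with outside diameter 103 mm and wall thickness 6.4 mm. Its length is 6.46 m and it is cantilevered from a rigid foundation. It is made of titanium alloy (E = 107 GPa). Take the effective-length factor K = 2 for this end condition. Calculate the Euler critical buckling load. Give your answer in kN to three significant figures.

Inner diameter d_i = 103 − 2×6.4 = 90.20 mm
I = π(d_o⁴ − d_i⁴)/64 = π(103⁴ − 90.20⁴)/64 = 2.275×10^6 mm⁴
I = 2.275×10^6 mm⁴ = 2.275×10^-6 m⁴
Effective length L_e = K·L = 2 × 6.46 = 12.92 m
P_cr = π²EI / L_e² = π² × 107×10⁹ × 2.275×10^-6 / 12.92² = 1.440×10^4 N

P_cr ≈ 14.4 kN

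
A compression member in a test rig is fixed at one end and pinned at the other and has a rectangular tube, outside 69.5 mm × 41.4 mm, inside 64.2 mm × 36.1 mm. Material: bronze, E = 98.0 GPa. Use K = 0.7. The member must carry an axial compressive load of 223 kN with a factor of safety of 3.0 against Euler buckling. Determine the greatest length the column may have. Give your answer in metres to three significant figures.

L_max ≈ 0.686 m

Weak-axis I_min = (h_o·b_o³ − h_i·b_i³)/12 with b_o = 41.4, b_i = 36.10 mm (shorter outer/inner sides).
I_min = (69.5×41.4³ − 64.20×36.10³)/12 = 1.593×10^5 mm⁴
I = 1.593×10^-7 m⁴
Required critical load P_cr = n·P = 3.0 × 223 = 669.0 kN = 6.690×10^5 N
From P_cr = π²EI/(K·L)²:  L = (1/K)·√(π²EI/P_cr) = (1/0.7)·√(π²×9.80×10^10×1.593×10^-7/6.690×10^5)
L = 0.686 m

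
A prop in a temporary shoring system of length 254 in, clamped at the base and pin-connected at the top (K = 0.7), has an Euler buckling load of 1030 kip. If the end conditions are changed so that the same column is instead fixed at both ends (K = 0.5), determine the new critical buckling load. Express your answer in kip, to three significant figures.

P_cr ∝ 1/K², so P_cr,new = P_cr,old × (K_old/K_new)² = 1030 × (0.7/0.5)²
= 1030 × 1.960 = 2020 kip

P_cr ≈ 2020 kip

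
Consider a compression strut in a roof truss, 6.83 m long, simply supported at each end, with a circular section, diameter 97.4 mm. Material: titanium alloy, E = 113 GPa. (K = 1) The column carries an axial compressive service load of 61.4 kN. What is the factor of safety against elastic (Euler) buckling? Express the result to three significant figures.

n ≈ 1.72

I = πd⁴/64 = π×97.4⁴/64 = 4.418×10^6 mm⁴
I = 4.418×10^6 mm⁴ = 4.418×10^-6 m⁴
Effective length L_e = K·L = 1 × 6.83 = 6.830 m
P_cr = π²EI / L_e² = π² × 113×10⁹ × 4.418×10^-6 / 6.830² = 1.056×10^5 N
Factor of safety n = P_cr / P = 105.62 / 61.4 = 1.72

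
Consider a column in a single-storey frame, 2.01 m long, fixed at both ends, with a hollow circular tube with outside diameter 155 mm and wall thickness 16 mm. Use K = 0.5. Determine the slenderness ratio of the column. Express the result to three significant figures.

λ ≈ 20.3

Inner diameter d_i = 155 − 2×16 = 123.0 mm
I = π(d_o⁴ − d_i⁴)/64 = π(155⁴ − 123.0⁴)/64 = 1.710×10^7 mm⁴
A = 6.987×10^3 mm²;  r_min = √(I/A) = √(1.710×10^7/6.987×10^3) = 49.47 mm
L_e = K·L = 0.5 × 2.01 m = 1.005 m = 1005.0 mm
λ = L_e / r_min = 1005.0 / 49.47 = 20.3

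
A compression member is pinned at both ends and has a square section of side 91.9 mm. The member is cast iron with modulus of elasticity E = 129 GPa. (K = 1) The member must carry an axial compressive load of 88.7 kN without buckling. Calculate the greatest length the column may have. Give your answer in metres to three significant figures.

L_max ≈ 9.24 m

I = a⁴/12 = 91.9⁴/12 = 5.944×10^6 mm⁴
I = 5.944×10^-6 m⁴
At the buckling limit P_cr = P = 8.870×10^4 N
From P_cr = π²EI/(K·L)²:  L = (1/K)·√(π²EI/P_cr) = (1/1)·√(π²×1.29×10^11×5.944×10^-6/8.870×10^4)
L = 9.24 m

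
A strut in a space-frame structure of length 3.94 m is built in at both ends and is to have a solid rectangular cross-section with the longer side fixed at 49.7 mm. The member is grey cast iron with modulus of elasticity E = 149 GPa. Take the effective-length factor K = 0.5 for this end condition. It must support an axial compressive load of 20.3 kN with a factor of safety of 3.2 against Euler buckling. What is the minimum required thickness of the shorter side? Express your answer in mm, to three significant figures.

b ≈ 34.6 mm

Required P_cr = n·P = 3.2 × 20.3 = 64.96 kN
L_e = K·L = 0.5 × 3.94 = 1.970 m
Required I = P_cr·L_e²/(π²E) = 6.496×10^4 × 1.970² / (π² × 1.49×10^11) = 1.714×10^-7 m⁴
I_req = 1.714×10^5 mm⁴
Rectangle, weak axis: I_min = h·b³/12 with h = 49.7 mm fixed  ⇒  b = (12I/h)^(1/3) = 34.6 mm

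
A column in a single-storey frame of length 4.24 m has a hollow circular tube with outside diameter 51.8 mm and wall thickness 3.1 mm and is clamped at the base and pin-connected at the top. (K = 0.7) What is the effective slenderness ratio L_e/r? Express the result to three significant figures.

Inner diameter d_i = 51.8 − 2×3.1 = 45.60 mm
I = π(d_o⁴ − d_i⁴)/64 = π(51.8⁴ − 45.60⁴)/64 = 1.412×10^5 mm⁴
A = 474.3 mm²;  r_min = √(I/A) = √(1.412×10^5/474.3) = 17.25 mm
L_e = K·L = 0.7 × 4.24 m = 2.968 m = 2968.0 mm
λ = L_e / r_min = 2968.0 / 17.25 = 172

λ ≈ 172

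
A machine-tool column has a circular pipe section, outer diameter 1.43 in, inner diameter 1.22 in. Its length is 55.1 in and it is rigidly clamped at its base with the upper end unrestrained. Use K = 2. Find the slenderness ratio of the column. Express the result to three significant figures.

d_o = 1.43 in, d_i = 1.22 in
I = π(d_o⁴ − d_i⁴)/64 = π(1.43⁴ − 1.220⁴)/64 = 9.652×10^-2 in⁴
A = 0.4371 in²;  r_min = √(I/A) = √(9.652×10^-2/0.4371) = 0.4699 in
L_e = K·L = 2 × 55.1 = 110.2 in
λ = L_e / r_min = 110.20 / 0.4699 = 235

λ ≈ 235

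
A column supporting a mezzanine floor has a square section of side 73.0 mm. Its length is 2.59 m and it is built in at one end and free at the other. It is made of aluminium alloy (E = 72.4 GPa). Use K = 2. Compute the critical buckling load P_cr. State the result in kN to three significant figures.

P_cr ≈ 63.0 kN

I = a⁴/12 = 73.0⁴/12 = 2.367×10^6 mm⁴
I = 2.367×10^6 mm⁴ = 2.367×10^-6 m⁴
Effective length L_e = K·L = 2 × 2.59 = 5.180 m
P_cr = π²EI / L_e² = π² × 72.4×10⁹ × 2.367×10^-6 / 5.180² = 6.302×10^4 N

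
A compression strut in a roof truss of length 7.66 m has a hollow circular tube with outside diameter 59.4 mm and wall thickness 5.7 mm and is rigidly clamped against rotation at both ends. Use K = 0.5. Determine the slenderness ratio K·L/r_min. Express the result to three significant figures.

Inner diameter d_i = 59.4 − 2×5.7 = 48.00 mm
I = π(d_o⁴ − d_i⁴)/64 = π(59.4⁴ − 48.00⁴)/64 = 3.505×10^5 mm⁴
A = 961.6 mm²;  r_min = √(I/A) = √(3.505×10^5/961.6) = 19.09 mm
L_e = K·L = 0.5 × 7.66 m = 3.830 m = 3830.0 mm
λ = L_e / r_min = 3830.0 / 19.09 = 201

λ ≈ 201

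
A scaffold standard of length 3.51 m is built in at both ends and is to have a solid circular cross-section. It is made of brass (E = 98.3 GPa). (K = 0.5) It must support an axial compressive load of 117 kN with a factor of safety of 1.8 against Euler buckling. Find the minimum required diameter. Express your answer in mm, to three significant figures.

Required P_cr = n·P = 1.8 × 117 = 210.6 kN
L_e = K·L = 0.5 × 3.51 = 1.755 m
Required I = P_cr·L_e²/(π²E) = 2.106×10^5 × 1.755² / (π² × 9.83×10^10) = 6.686×10^-7 m⁴
I_req = 6.686×10^5 mm⁴
Solid circle: I = πd⁴/64  ⇒  d = (64I/π)^(1/4) = (64×6.686×10^5/π)^(1/4) = 60.8 mm

d ≈ 60.8 mm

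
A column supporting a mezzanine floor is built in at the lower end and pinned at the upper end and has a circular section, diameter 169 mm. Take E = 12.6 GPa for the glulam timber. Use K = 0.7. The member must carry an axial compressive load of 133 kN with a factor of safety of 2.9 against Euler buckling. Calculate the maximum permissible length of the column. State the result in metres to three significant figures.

L_max ≈ 5.13 m

I = πd⁴/64 = π×169⁴/64 = 4.004×10^7 mm⁴
I = 4.004×10^-5 m⁴
Required critical load P_cr = n·P = 2.9 × 133 = 385.7 kN = 3.857×10^5 N
From P_cr = π²EI/(K·L)²:  L = (1/K)·√(π²EI/P_cr) = (1/0.7)·√(π²×1.26×10^10×4.004×10^-5/3.857×10^5)
L = 5.13 m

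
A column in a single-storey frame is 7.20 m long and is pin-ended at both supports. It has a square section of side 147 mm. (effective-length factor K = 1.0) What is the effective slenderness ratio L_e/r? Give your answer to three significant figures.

I = a⁴/12 = 147⁴/12 = 3.891×10^7 mm⁴
A = 2.161×10^4 mm²;  r_min = √(I/A) = √(3.891×10^7/2.161×10^4) = 42.44 mm
L_e = K·L = 1 × 7.20 m = 7.200 m = 7200.0 mm
λ = L_e / r_min = 7200.0 / 42.44 = 170

λ ≈ 170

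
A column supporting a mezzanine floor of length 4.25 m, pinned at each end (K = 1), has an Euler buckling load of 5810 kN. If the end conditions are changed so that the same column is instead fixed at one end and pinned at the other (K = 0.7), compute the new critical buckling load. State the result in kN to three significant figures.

P_cr ∝ 1/K², so P_cr,new = P_cr,old × (K_old/K_new)² = 5810 × (1/0.7)²
= 5810 × 2.041 = 11900 kN

P_cr ≈ 11900 kN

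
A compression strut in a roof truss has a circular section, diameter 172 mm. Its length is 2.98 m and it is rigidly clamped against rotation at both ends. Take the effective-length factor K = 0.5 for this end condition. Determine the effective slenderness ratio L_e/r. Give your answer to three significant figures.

For a solid circle r = d/4 = 172/4 = 43.00 mm
L_e = K·L = 0.5 × 2.98 m = 1.490 m = 1490.0 mm
λ = L_e / r_min = 1490.0 / 43.00 = 34.7

λ ≈ 34.7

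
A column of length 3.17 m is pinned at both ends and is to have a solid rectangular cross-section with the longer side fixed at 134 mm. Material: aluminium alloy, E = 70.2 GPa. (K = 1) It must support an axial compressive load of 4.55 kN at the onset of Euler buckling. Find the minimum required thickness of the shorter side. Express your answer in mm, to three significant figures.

b ≈ 18.1 mm

L_e = K·L = 1 × 3.17 = 3.170 m
Required I = P_cr·L_e²/(π²E) = 4.550×10^3 × 3.170² / (π² × 7.02×10^10) = 6.599×10^-8 m⁴
I_req = 6.599×10^4 mm⁴
Rectangle, weak axis: I_min = h·b³/12 with h = 134 mm fixed  ⇒  b = (12I/h)^(1/3) = 18.1 mm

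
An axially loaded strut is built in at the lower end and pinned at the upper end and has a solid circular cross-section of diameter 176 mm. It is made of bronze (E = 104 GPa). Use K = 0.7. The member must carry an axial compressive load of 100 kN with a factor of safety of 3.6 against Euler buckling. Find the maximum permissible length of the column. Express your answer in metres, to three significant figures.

L_max ≈ 16.6 m

I = πd⁴/64 = π×176⁴/64 = 4.710×10^7 mm⁴
I = 4.710×10^-5 m⁴
Required critical load P_cr = n·P = 3.6 × 100 = 360.0 kN = 3.600×10^5 N
From P_cr = π²EI/(K·L)²:  L = (1/K)·√(π²EI/P_cr) = (1/0.7)·√(π²×1.04×10^11×4.710×10^-5/3.600×10^5)
L = 16.6 m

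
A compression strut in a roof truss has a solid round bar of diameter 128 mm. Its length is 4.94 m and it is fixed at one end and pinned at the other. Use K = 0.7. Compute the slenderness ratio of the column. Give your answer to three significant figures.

I = πd⁴/64 = π×128⁴/64 = 1.318×10^7 mm⁴
A = 1.287×10^4 mm²;  r_min = √(I/A) = √(1.318×10^7/1.287×10^4) = 32.00 mm
L_e = K·L = 0.7 × 4.94 m = 3.458 m = 3458.0 mm
λ = L_e / r_min = 3458.0 / 32.00 = 108

λ ≈ 108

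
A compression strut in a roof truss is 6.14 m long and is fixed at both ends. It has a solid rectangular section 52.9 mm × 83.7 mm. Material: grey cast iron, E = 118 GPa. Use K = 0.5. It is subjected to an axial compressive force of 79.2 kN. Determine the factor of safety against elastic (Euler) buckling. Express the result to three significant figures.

n ≈ 1.61

Buckling occurs about the weak axis: I_min = h·b³/12 with b = 52.9 mm (the shorter side).
I_min = 83.7×52.9³/12 = 1.033×10^6 mm⁴
I = 1.033×10^6 mm⁴ = 1.033×10^-6 m⁴
Effective length L_e = K·L = 0.5 × 6.14 = 3.070 m
P_cr = π²EI / L_e² = π² × 118×10⁹ × 1.033×10^-6 / 3.070² = 1.276×10^5 N
Factor of safety n = P_cr / P = 127.59 / 79.2 = 1.61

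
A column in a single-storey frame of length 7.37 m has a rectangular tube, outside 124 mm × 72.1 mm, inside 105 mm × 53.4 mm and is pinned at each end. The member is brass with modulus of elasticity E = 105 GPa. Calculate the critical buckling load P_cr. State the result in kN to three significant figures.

Weak-axis I_min = (h_o·b_o³ − h_i·b_i³)/12 with b_o = 72.1, b_i = 53.40 mm (shorter outer/inner sides).
I_min = (124×72.1³ − 105.0×53.40³)/12 = 2.541×10^6 mm⁴
I = 2.541×10^6 mm⁴ = 2.541×10^-6 m⁴
Effective length L_e = K·L = 1 × 7.37 = 7.370 m
P_cr = π²EI / L_e² = π² × 105×10⁹ × 2.541×10^-6 / 7.370² = 4.847×10^4 N

P_cr ≈ 48.5 kN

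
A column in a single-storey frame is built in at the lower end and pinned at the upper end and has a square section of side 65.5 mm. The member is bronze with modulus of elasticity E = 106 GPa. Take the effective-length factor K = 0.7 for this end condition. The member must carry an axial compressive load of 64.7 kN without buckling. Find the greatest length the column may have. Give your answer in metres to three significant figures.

L_max ≈ 7.11 m

I = a⁴/12 = 65.5⁴/12 = 1.534×10^6 mm⁴
I = 1.534×10^-6 m⁴
At the buckling limit P_cr = P = 6.470×10^4 N
From P_cr = π²EI/(K·L)²:  L = (1/K)·√(π²EI/P_cr) = (1/0.7)·√(π²×1.06×10^11×1.534×10^-6/6.470×10^4)
L = 7.11 m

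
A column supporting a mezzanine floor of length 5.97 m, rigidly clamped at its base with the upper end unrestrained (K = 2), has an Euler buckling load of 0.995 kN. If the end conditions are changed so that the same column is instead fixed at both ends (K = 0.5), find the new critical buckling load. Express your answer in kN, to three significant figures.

P_cr ∝ 1/K², so P_cr,new = P_cr,old × (K_old/K_new)² = 0.995 × (2/0.5)²
= 0.995 × 16.00 = 15.9 kN

P_cr ≈ 15.9 kN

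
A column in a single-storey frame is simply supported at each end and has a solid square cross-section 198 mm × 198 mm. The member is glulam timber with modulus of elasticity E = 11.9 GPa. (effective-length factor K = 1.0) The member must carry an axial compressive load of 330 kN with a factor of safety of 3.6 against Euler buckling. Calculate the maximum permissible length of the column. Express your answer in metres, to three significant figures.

L_max ≈ 3.56 m

I = a⁴/12 = 198⁴/12 = 1.281×10^8 mm⁴
I = 1.281×10^-4 m⁴
Required critical load P_cr = n·P = 3.6 × 330 = 1188 kN = 1.188×10^6 N
From P_cr = π²EI/(K·L)²:  L = (1/K)·√(π²EI/P_cr) = (1/1)·√(π²×1.19×10^10×1.281×10^-4/1.188×10^6)
L = 3.56 m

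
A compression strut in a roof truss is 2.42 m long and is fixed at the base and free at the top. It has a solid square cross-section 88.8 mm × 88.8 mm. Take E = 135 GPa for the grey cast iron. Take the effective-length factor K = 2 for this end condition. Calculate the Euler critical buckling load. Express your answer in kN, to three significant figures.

P_cr ≈ 295 kN

I = a⁴/12 = 88.8⁴/12 = 5.182×10^6 mm⁴
I = 5.182×10^6 mm⁴ = 5.182×10^-6 m⁴
Effective length L_e = K·L = 2 × 2.42 = 4.840 m
P_cr = π²EI / L_e² = π² × 135×10⁹ × 5.182×10^-6 / 4.840² = 2.947×10^5 N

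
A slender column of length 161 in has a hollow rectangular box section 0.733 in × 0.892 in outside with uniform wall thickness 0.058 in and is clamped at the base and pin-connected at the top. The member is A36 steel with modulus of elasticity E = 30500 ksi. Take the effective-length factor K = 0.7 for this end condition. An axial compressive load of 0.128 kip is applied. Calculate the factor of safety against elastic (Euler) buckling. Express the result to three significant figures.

n ≈ 2.61

Inner dimensions: h_i = 0.892 − 2×0.058 = 0.7760 in, b_i = 0.733 − 2×0.058 = 0.6170 in
Weak-axis I_min = (h_o·b_o³ − h_i·b_i³)/12 with b_o = 0.733, b_i = 0.6170 in (shorter outer/inner sides).
I_min = (0.892×0.733³ − 0.7760×0.6170³)/12 = 1.409×10^-2 in⁴
Effective length L_e = K·L = 0.7 × 161 = 112.7 in
P_cr = π²EI / L_e² = π² × 30500×10³ × 1.409×10^-2 / 112.7² = 333.8 lb
Factor of safety n = P_cr / P = 0.33383 / 0.128 = 2.61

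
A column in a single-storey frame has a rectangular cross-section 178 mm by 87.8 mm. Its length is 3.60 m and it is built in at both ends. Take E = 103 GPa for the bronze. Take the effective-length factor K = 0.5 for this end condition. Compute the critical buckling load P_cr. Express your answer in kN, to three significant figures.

Buckling occurs about the weak axis: I_min = h·b³/12 with b = 87.8 mm (the shorter side).
I_min = 178×87.8³/12 = 1.004×10^7 mm⁴
I = 1.004×10^7 mm⁴ = 1.004×10^-5 m⁴
Effective length L_e = K·L = 0.5 × 3.60 = 1.800 m
P_cr = π²EI / L_e² = π² × 103×10⁹ × 1.004×10^-5 / 1.800² = 3.150×10^6 N

P_cr ≈ 3150 kN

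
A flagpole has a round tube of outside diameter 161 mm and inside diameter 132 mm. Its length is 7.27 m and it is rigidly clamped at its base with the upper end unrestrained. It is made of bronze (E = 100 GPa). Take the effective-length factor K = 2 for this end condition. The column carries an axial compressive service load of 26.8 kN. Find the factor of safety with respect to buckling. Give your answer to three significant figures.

n ≈ 3.15

d_o = 161 mm, d_i = 132 mm
I = π(d_o⁴ − d_i⁴)/64 = π(161⁴ − 132.0⁴)/64 = 1.808×10^7 mm⁴
I = 1.808×10^7 mm⁴ = 1.808×10^-5 m⁴
Effective length L_e = K·L = 2 × 7.27 = 14.54 m
P_cr = π²EI / L_e² = π² × 100×10⁹ × 1.808×10^-5 / 14.54² = 8.440×10^4 N
Factor of safety n = P_cr / P = 84.401 / 26.8 = 3.15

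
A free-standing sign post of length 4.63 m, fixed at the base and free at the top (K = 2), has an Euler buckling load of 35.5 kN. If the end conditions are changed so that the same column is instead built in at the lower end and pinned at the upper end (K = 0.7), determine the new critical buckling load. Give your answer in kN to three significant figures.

P_cr ∝ 1/K², so P_cr,new = P_cr,old × (K_old/K_new)² = 35.5 × (2/0.7)²
= 35.5 × 8.163 = 290 kN

P_cr ≈ 290 kN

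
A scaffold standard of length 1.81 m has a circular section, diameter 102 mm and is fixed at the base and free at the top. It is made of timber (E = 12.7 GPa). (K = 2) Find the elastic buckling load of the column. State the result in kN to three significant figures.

I = πd⁴/64 = π×102⁴/64 = 5.313×10^6 mm⁴
I = 5.313×10^6 mm⁴ = 5.313×10^-6 m⁴
Effective length L_e = K·L = 2 × 1.81 = 3.620 m
P_cr = π²EI / L_e² = π² × 12.7×10⁹ × 5.313×10^-6 / 3.620² = 5.082×10^4 N

P_cr ≈ 50.8 kN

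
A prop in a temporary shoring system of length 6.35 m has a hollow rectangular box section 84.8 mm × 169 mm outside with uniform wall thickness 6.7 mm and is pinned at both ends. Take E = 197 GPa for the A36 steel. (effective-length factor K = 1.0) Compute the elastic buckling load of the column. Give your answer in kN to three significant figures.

Inner dimensions: h_i = 169 − 2×6.7 = 155.6 mm, b_i = 84.8 − 2×6.7 = 71.40 mm
Weak-axis I_min = (h_o·b_o³ − h_i·b_i³)/12 with b_o = 84.8, b_i = 71.40 mm (shorter outer/inner sides).
I_min = (169×84.8³ − 155.6×71.40³)/12 = 3.868×10^6 mm⁴
I = 3.868×10^6 mm⁴ = 3.868×10^-6 m⁴
Effective length L_e = K·L = 1 × 6.35 = 6.350 m
P_cr = π²EI / L_e² = π² × 197×10⁹ × 3.868×10^-6 / 6.350² = 1.865×10^5 N

P_cr ≈ 187 kN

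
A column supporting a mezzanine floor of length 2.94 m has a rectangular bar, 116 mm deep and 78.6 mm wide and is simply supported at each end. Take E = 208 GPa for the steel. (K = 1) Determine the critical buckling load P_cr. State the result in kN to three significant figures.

P_cr ≈ 1110 kN

Buckling occurs about the weak axis: I_min = h·b³/12 with b = 78.6 mm (the shorter side).
I_min = 116×78.6³/12 = 4.694×10^6 mm⁴
I = 4.694×10^6 mm⁴ = 4.694×10^-6 m⁴
Effective length L_e = K·L = 1 × 2.94 = 2.940 m
P_cr = π²EI / L_e² = π² × 208×10⁹ × 4.694×10^-6 / 2.940² = 1.115×10^6 N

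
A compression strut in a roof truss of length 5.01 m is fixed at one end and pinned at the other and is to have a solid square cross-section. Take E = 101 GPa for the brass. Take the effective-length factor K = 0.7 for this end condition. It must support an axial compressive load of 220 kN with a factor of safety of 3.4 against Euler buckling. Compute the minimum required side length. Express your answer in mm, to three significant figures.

Required P_cr = n·P = 3.4 × 220 = 748.0 kN
L_e = K·L = 0.7 × 5.01 = 3.507 m
Required I = P_cr·L_e²/(π²E) = 7.480×10^5 × 3.507² / (π² × 1.01×10^11) = 9.229×10^-6 m⁴
I_req = 9.229×10^6 mm⁴
Solid square: I = a⁴/12  ⇒  a = (12I)^(1/4) = (12×9.229×10^6)^(1/4) = 103 mm

a ≈ 103 mm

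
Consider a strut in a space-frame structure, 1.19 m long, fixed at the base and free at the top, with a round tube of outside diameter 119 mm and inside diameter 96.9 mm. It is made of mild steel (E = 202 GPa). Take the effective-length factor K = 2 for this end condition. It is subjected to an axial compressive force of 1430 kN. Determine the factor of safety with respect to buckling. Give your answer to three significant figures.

d_o = 119 mm, d_i = 96.9 mm
I = π(d_o⁴ − d_i⁴)/64 = π(119⁴ − 96.90⁴)/64 = 5.516×10^6 mm⁴
I = 5.516×10^6 mm⁴ = 5.516×10^-6 m⁴
Effective length L_e = K·L = 2 × 1.19 = 2.380 m
P_cr = π²EI / L_e² = π² × 202×10⁹ × 5.516×10^-6 / 2.380² = 1.941×10^6 N
Factor of safety n = P_cr / P = 1941.4 / 1430 = 1.36

n ≈ 1.36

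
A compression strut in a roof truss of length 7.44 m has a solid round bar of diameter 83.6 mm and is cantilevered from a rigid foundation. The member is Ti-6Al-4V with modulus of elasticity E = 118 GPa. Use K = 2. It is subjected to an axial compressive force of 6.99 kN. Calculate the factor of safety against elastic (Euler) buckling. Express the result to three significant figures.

I = πd⁴/64 = π×83.6⁴/64 = 2.398×10^6 mm⁴
I = 2.398×10^6 mm⁴ = 2.398×10^-6 m⁴
Effective length L_e = K·L = 2 × 7.44 = 14.88 m
P_cr = π²EI / L_e² = π² × 118×10⁹ × 2.398×10^-6 / 14.88² = 1.261×10^4 N
Factor of safety n = P_cr / P = 12.612 / 6.99 = 1.80

n ≈ 1.80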